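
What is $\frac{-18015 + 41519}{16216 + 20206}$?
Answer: $\frac{11752}{18211} \approx 0.64532$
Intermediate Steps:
$\frac{-18015 + 41519}{16216 + 20206} = \frac{23504}{36422} = 23504 \cdot \frac{1}{36422} = \frac{11752}{18211}$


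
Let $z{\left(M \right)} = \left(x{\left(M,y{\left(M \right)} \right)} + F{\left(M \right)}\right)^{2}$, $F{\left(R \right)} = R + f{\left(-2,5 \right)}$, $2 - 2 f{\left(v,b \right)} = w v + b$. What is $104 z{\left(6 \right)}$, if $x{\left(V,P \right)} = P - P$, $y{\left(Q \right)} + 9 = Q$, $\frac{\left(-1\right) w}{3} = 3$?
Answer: $2106$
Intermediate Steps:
$w = -9$ ($w = \left(-3\right) 3 = -9$)
$y{\left(Q \right)} = -9 + Q$
$f{\left(v,b \right)} = 1 - \frac{b}{2} + \frac{9 v}{2}$ ($f{\left(v,b \right)} = 1 - \frac{- 9 v + b}{2} = 1 - \frac{b - 9 v}{2} = 1 - \left(\frac{b}{2} - \frac{9 v}{2}\right) = 1 - \frac{b}{2} + \frac{9 v}{2}$)
$F{\left(R \right)} = - \frac{21}{2} + R$ ($F{\left(R \right)} = R + \left(1 - \frac{5}{2} + \frac{9}{2} \left(-2\right)\right) = R - \frac{21}{2} = - \frac{21}{2} + R$)
$x{\left(V,P \right)} = 0$
$z{\left(M \right)} = \left(- \frac{21}{2} + M\right)^{2}$ ($z{\left(M \right)} = \left(0 + \left(- \frac{21}{2} + M\right)\right)^{2} = \left(- \frac{21}{2} + M\right)^{2}$)
$104 z{\left(6 \right)} = 104 \frac{\left(-21 + 2 \cdot 6\right)^{2}}{4} = 104 \frac{\left(-21 + 12\right)^{2}}{4} = 104 \frac{\left(-9\right)^{2}}{4} = 104 \cdot \frac{1}{4} \cdot 81 = 104 \cdot \frac{81}{4} = 2106$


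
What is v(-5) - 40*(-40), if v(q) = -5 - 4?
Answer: 1591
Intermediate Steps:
v(q) = -9
v(-5) - 40*(-40) = -9 - 40*(-40) = -9 + 1600 = 1591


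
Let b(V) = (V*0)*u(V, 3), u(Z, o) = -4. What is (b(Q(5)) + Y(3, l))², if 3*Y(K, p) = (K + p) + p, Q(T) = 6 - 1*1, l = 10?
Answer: 529/9 ≈ 58.778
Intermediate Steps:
Q(T) = 5 (Q(T) = 6 - 1 = 5)
b(V) = 0 (b(V) = (V*0)*(-4) = 0*(-4) = 0)
Y(K, p) = K/3 + 2*p/3 (Y(K, p) = ((K + p) + p)/3 = (K + 2*p)/3 = K/3 + 2*p/3)
(b(Q(5)) + Y(3, l))² = (0 + ((⅓)*3 + (⅔)*10))² = (0 + (1 + 20/3))² = (0 + 23/3)² = (23/3)² = 529/9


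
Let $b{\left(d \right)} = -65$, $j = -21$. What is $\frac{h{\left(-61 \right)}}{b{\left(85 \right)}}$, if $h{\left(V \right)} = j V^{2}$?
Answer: $\frac{78141}{65} \approx 1202.2$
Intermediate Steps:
$h{\left(V \right)} = - 21 V^{2}$
$\frac{h{\left(-61 \right)}}{b{\left(85 \right)}} = \frac{\left(-21\right) \left(-61\right)^{2}}{-65} = \left(-21\right) 3721 \left(- \frac{1}{65}\right) = \left(-78141\right) \left(- \frac{1}{65}\right) = \frac{78141}{65}$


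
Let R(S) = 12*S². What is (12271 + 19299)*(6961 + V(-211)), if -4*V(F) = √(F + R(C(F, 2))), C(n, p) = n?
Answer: 219758770 - 15785*√534041/2 ≈ 2.1399e+8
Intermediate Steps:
V(F) = -√(F + 12*F²)/4
(12271 + 19299)*(6961 + V(-211)) = (12271 + 19299)*(6961 - √534041/4) = 31570*(6961 - √534041/4) = 219758770 - 15785*√534041/2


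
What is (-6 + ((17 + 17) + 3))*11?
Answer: 341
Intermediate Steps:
(-6 + ((17 + 17) + 3))*11 = (-6 + (34 + 3))*11 = (-6 + 37)*11 = 31*11 = 341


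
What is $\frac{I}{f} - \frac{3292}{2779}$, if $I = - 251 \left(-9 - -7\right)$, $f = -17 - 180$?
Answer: $- \frac{2043582}{547463} \approx -3.7328$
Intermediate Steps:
$f = -197$ ($f = -17 - 180 = -197$)
$I = 502$ ($I = - 251 \left(-9 + 7\right) = \left(-251\right) \left(-2\right) = 502$)
$\frac{I}{f} - \frac{3292}{2779} = \frac{502}{-197} - \frac{3292}{2779} = 502 \left(- \frac{1}{197}\right) - \frac{3292}{2779} = - \frac{502}{197} - \frac{3292}{2779} = - \frac{2043582}{547463}$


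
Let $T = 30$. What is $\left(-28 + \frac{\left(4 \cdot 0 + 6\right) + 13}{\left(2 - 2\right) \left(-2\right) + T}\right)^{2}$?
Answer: $\frac{674041}{900} \approx 748.93$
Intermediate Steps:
$\left(-28 + \frac{\left(4 \cdot 0 + 6\right) + 13}{\left(2 - 2\right) \left(-2\right) + T}\right)^{2} = \left(-28 + \frac{\left(4 \cdot 0 + 6\right) + 13}{\left(2 - 2\right) \left(-2\right) + 30}\right)^{2} = \left(-28 + \frac{\left(0 + 6\right) + 13}{0 \left(-2\right) + 30}\right)^{2} = \left(-28 + \frac{6 + 13}{0 + 30}\right)^{2} = \left(-28 + \frac{19}{30}\right)^{2} = \left(- \frac{821}{30}\right)^{2} = \frac{674041}{900}$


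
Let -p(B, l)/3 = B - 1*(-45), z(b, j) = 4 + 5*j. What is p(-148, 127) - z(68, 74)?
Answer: -65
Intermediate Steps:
p(B, l) = -135 - 3*B (p(B, l) = -3*(B - 1*(-45)) = -3*(B + 45) = -3*(45 + B) = -135 - 3*B)
p(-148, 127) - z(68, 74) = (-135 - 3*(-148)) - (4 + 5*74) = (-135 + 444) - (4 + 370) = 309 - 1*374 = 309 - 374 = -65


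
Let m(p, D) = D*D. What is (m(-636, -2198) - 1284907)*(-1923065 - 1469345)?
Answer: -12030493405770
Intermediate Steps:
m(p, D) = D²
(m(-636, -2198) - 1284907)*(-1923065 - 1469345) = ((-2198)² - 1284907)*(-1923065 - 1469345) = (4831204 - 1284907)*(-3392410) = 3546297*(-3392410) = -12030493405770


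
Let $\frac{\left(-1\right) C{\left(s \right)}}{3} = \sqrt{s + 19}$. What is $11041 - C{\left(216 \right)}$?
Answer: $11041 + 3 \sqrt{235} \approx 11087.0$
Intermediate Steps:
$C{\left(s \right)} = - 3 \sqrt{19 + s}$ ($C{\left(s \right)} = - 3 \sqrt{s + 19} = - 3 \sqrt{19 + s}$)
$11041 - C{\left(216 \right)} = 11041 - - 3 \sqrt{19 + 216} = 11041 - - 3 \sqrt{235} = 11041 + 3 \sqrt{235}$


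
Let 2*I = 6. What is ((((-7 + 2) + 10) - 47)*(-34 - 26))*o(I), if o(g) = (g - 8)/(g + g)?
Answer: -2100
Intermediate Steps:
I = 3 (I = (½)*6 = 3)
o(g) = (-8 + g)/(2*g) (o(g) = (-8 + g)/((2*g)) = (-8 + g)*(1/(2*g)) = (-8 + g)/(2*g))
((((-7 + 2) + 10) - 47)*(-34 - 26))*o(I) = ((((-7 + 2) + 10) - 47)*(-34 - 26))*((½)*(-8 + 3)/3) = (((-5 + 10) - 47)*(-60))*((½)*(⅓)*(-5)) = ((5 - 47)*(-60))*(-⅚) = -42*(-60)*(-⅚) = 2520*(-⅚) = -2100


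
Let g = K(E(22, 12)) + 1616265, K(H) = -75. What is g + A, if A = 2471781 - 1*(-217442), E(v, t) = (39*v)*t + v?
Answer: 4305413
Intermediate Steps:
E(v, t) = v + 39*t*v (E(v, t) = 39*t*v + v = v + 39*t*v)
A = 2689223 (A = 2471781 + 217442 = 2689223)
g = 1616190 (g = -75 + 1616265 = 1616190)
g + A = 1616190 + 2689223 = 4305413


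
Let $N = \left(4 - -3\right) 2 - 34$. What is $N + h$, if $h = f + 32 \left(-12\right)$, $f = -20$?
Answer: $-424$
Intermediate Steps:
$h = -404$ ($h = -20 + 32 \left(-12\right) = -20 - 384 = -404$)
$N = -20$ ($N = \left(4 + 3\right) 2 - 34 = 7 \cdot 2 - 34 = 14 - 34 = -20$)
$N + h = -20 - 404 = -424$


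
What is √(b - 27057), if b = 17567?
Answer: I*√9490 ≈ 97.417*I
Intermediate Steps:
√(b - 27057) = √(17567 - 27057) = √(-9490) = I*√9490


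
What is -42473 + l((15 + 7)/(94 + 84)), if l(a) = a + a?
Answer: -3780075/89 ≈ -42473.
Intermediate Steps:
l(a) = 2*a
-42473 + l((15 + 7)/(94 + 84)) = -42473 + 2*((15 + 7)/(94 + 84)) = -42473 + 2*(22/178) = -42473 + 2*(22*(1/178)) = -42473 + 2*(11/89) = -42473 + 22/89 = -3780075/89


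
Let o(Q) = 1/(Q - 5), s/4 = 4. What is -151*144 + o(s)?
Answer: -239183/11 ≈ -21744.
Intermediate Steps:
s = 16 (s = 4*4 = 16)
o(Q) = 1/(-5 + Q)
-151*144 + o(s) = -151*144 + 1/(-5 + 16) = -21744 + 1/11 = -239183/11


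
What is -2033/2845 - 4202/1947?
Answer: -1446631/503565 ≈ -2.8728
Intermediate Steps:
-2033/2845 - 4202/1947 = -2033*1/2845 - 4202*1/1947 = -2033/2845 - 382/177 = -1446631/503565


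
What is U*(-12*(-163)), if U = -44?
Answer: -86064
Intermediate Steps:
U*(-12*(-163)) = -(-528)*(-163) = -44*1956 = -86064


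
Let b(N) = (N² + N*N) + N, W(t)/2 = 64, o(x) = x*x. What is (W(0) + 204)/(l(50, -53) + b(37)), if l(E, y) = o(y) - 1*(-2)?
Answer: 166/2793 ≈ 0.059434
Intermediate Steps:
o(x) = x²
W(t) = 128 (W(t) = 2*64 = 128)
b(N) = N + 2*N² (b(N) = (N² + N²) + N = 2*N² + N = N + 2*N²)
l(E, y) = 2 + y² (l(E, y) = y² - 1*(-2) = y² + 2 = 2 + y²)
(W(0) + 204)/(l(50, -53) + b(37)) = (128 + 204)/((2 + (-53)²) + 37*(1 + 2*37)) = 332/((2 + 2809) + 37*(1 + 74)) = 332/(2811 + 37*75) = 332/(2811 + 2775) = 332/5586 = 332*(1/5586) = 166/2793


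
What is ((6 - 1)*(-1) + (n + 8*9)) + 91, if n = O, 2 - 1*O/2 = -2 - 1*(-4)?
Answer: 158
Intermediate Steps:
O = 0 (O = 4 - 2*(-2 - 1*(-4)) = 4 - 2*(-2 + 4) = 4 - 2*2 = 4 - 4 = 0)
n = 0
((6 - 1)*(-1) + (n + 8*9)) + 91 = ((6 - 1)*(-1) + (0 + 8*9)) + 91 = (5*(-1) + (0 + 72)) + 91 = (-5 + 72) + 91 = 67 + 91 = 158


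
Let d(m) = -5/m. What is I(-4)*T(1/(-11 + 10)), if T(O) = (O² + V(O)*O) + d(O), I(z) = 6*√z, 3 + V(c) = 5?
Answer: 48*I ≈ 48.0*I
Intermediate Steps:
V(c) = 2 (V(c) = -3 + 5 = 2)
T(O) = O² - 5/O + 2*O (T(O) = (O² + 2*O) - 5/O = O² - 5/O + 2*O)
I(-4)*T(1/(-11 + 10)) = (6*√(-4))*((-5 + (1/(-11 + 10))²*(2 + 1/(-11 + 10)))/(1/(-11 + 10))) = (6*(2*I))*((-5 + (1/(-1))²*(2 + 1/(-1)))/(1/(-1))) = (12*I)*((-5 + (-1)²*(2 - 1))/(-1)) = (12*I)*(-(-5 + 1*1)) = (12*I)*(-(-5 + 1)) = (12*I)*(-1*(-4)) = (12*I)*4 = 48*I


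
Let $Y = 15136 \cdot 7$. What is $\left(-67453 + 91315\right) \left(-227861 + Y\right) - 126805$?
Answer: $-2909119363$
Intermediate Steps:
$Y = 105952$
$\left(-67453 + 91315\right) \left(-227861 + Y\right) - 126805 = \left(-67453 + 91315\right) \left(-227861 + 105952\right) - 126805 = 23862 \left(-121909\right) - 126805 = -2908992558 - 126805 = -2909119363$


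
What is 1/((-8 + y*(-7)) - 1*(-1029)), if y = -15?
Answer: 1/1126 ≈ 0.00088810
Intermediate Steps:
1/((-8 + y*(-7)) - 1*(-1029)) = 1/((-8 - 15*(-7)) - 1*(-1029)) = 1/((-8 + 105) + 1029) = 1/(97 + 1029) = 1/1126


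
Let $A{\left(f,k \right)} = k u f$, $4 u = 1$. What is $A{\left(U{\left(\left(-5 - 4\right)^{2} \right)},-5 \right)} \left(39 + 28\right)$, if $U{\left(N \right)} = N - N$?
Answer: $0$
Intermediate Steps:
$u = \frac{1}{4}$ ($u = \frac{1}{4} \cdot 1 = \frac{1}{4} \approx 0.25$)
$U{\left(N \right)} = 0$
$A{\left(f,k \right)} = \frac{f k}{4}$ ($A{\left(f,k \right)} = k \frac{1}{4} f = \frac{k}{4} f = \frac{f k}{4}$)
$A{\left(U{\left(\left(-5 - 4\right)^{2} \right)},-5 \right)} \left(39 + 28\right) = \frac{1}{4} \cdot 0 \left(-5\right) \left(39 + 28\right) = 0 \cdot 67 = 0$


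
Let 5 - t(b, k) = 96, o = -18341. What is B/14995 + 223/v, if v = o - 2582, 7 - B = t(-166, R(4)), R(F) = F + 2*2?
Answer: -1293431/313740385 ≈ -0.0041226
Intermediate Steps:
R(F) = 4 + F (R(F) = F + 4 = 4 + F)
t(b, k) = -91 (t(b, k) = 5 - 1*96 = 5 - 96 = -91)
B = 98 (B = 7 - 1*(-91) = 7 + 91 = 98)
v = -20923 (v = -18341 - 2582 = -20923)
B/14995 + 223/v = 98/14995 + 223/(-20923) = 98*(1/14995) + 223*(-1/20923) = 98/14995 - 223/20923 = -1293431/313740385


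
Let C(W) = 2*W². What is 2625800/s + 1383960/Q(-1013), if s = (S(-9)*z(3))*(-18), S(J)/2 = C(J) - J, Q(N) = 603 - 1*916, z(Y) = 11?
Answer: -1243922510/278883 ≈ -4460.4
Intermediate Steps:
Q(N) = -313 (Q(N) = 603 - 916 = -313)
S(J) = -2*J + 4*J² (S(J) = 2*(2*J² - J) = 2*(-J + 2*J²) = -2*J + 4*J²)
s = -67716 (s = ((2*(-9)*(-1 + 2*(-9)))*11)*(-18) = ((2*(-9)*(-1 - 18))*11)*(-18) = ((2*(-9)*(-19))*11)*(-18) = (342*11)*(-18) = 3762*(-18) = -67716)
2625800/s + 1383960/Q(-1013) = 2625800/(-67716) + 1383960/(-313) = 2625800*(-1/67716) + 1383960*(-1/313) = -34550/891 - 1383960/313 = -1243922510/278883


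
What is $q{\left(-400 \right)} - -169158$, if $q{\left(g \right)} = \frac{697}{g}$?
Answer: $\frac{67662503}{400} \approx 1.6916 \cdot 10^{5}$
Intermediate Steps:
$q{\left(-400 \right)} - -169158 = \frac{697}{-400} - -169158 = 697 \left(- \frac{1}{400}\right) + 169158 = - \frac{697}{400} + 169158 = \frac{67662503}{400}$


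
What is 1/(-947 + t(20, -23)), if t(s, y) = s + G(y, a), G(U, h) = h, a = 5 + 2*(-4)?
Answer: -1/930 ≈ -0.0010753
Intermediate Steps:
a = -3 (a = 5 - 8 = -3)
t(s, y) = -3 + s (t(s, y) = s - 3 = -3 + s)
1/(-947 + t(20, -23)) = 1/(-947 + (-3 + 20)) = 1/(-947 + 17) = 1/(-930) = -1/930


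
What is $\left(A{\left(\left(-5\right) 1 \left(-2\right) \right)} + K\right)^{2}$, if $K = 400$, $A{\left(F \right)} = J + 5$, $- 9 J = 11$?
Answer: $\frac{13205956}{81} \approx 1.6304 \cdot 10^{5}$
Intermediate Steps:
$J = - \frac{11}{9}$ ($J = \left(- \frac{1}{9}\right) 11 = - \frac{11}{9} \approx -1.2222$)
$A{\left(F \right)} = \frac{34}{9}$ ($A{\left(F \right)} = - \frac{11}{9} + 5 = \frac{34}{9}$)
$\left(A{\left(\left(-5\right) 1 \left(-2\right) \right)} + K\right)^{2} = \left(\frac{34}{9} + 400\right)^{2} = \left(\frac{3634}{9}\right)^{2} = \frac{13205956}{81}$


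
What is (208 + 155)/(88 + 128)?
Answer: 121/72 ≈ 1.6806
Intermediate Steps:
(208 + 155)/(88 + 128) = 363/216 = 363*(1/216) = 121/72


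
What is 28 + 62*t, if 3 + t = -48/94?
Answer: -8914/47 ≈ -189.66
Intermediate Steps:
t = -165/47 (t = -3 - 48/94 = -3 - 48*1/94 = -3 - 24/47 = -165/47 ≈ -3.5106)
28 + 62*t = 28 + 62*(-165/47) = 28 - 10230/47 = -8914/47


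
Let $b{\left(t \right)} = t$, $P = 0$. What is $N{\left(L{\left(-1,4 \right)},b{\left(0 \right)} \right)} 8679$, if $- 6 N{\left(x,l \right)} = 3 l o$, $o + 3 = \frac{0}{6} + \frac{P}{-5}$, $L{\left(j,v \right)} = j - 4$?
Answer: $0$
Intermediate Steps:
$L{\left(j,v \right)} = -4 + j$
$o = -3$ ($o = -3 + \left(\frac{0}{6} + \frac{0}{-5}\right) = -3 + \left(0 \cdot \frac{1}{6} + 0 \left(- \frac{1}{5}\right)\right) = -3 + \left(0 + 0\right) = -3 + 0 = -3$)
$N{\left(x,l \right)} = \frac{3 l}{2}$ ($N{\left(x,l \right)} = - \frac{3 l \left(-3\right)}{6} = - \frac{\left(-9\right) l}{6} = \frac{3 l}{2}$)
$N{\left(L{\left(-1,4 \right)},b{\left(0 \right)} \right)} 8679 = \frac{3}{2} \cdot 0 \cdot 8679 = 0 \cdot 8679 = 0$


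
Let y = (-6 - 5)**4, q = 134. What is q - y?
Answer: -14507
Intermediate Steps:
y = 14641 (y = (-11)**4 = 14641)
q - y = 134 - 1*14641 = 134 - 14641 = -14507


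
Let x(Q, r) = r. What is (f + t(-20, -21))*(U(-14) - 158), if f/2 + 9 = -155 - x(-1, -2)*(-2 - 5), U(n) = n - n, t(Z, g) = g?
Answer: 59566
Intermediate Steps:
U(n) = 0
f = -356 (f = -18 + 2*(-155 - (-2)*(-2 - 5)) = -18 + 2*(-155 - (-2)*(-7)) = -18 + 2*(-155 - 1*14) = -18 + 2*(-155 - 14) = -18 + 2*(-169) = -18 - 338 = -356)
(f + t(-20, -21))*(U(-14) - 158) = (-356 - 21)*(0 - 158) = -377*(-158) = 59566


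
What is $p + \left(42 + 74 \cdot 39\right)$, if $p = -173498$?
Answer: $-170570$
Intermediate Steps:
$p + \left(42 + 74 \cdot 39\right) = -173498 + \left(42 + 74 \cdot 39\right) = -173498 + \left(42 + 2886\right) = -173498 + 2928 = -170570$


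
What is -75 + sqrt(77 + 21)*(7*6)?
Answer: -75 + 294*sqrt(2) ≈ 340.78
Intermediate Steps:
-75 + sqrt(77 + 21)*(7*6) = -75 + sqrt(98)*42 = -75 + (7*sqrt(2))*42 = -75 + 294*sqrt(2)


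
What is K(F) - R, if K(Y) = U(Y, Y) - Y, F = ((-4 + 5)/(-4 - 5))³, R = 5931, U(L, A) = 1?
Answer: -4322969/729 ≈ -5930.0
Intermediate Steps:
F = -1/729 (F = (1/(-9))³ = (1*(-⅑))³ = (-⅑)³ = -1/729 ≈ -0.0013717)
K(Y) = 1 - Y
K(F) - R = (1 - 1*(-1/729)) - 1*5931 = (1 + 1/729) - 5931 = 730/729 - 5931 = -4322969/729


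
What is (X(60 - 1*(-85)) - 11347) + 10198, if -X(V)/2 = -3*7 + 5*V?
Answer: -2557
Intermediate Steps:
X(V) = 42 - 10*V (X(V) = -2*(-3*7 + 5*V) = -2*(-21 + 5*V) = 42 - 10*V)
(X(60 - 1*(-85)) - 11347) + 10198 = ((42 - 10*(60 - 1*(-85))) - 11347) + 10198 = ((42 - 10*(60 + 85)) - 11347) + 10198 = ((42 - 10*145) - 11347) + 10198 = ((42 - 1450) - 11347) + 10198 = (-1408 - 11347) + 10198 = -12755 + 10198 = -2557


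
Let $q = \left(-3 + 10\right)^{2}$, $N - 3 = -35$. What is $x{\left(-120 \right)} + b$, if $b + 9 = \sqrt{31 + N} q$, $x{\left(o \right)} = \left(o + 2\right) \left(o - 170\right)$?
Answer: $34211 + 49 i \approx 34211.0 + 49.0 i$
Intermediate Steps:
$N = -32$ ($N = 3 - 35 = -32$)
$x{\left(o \right)} = \left(-170 + o\right) \left(2 + o\right)$ ($x{\left(o \right)} = \left(2 + o\right) \left(-170 + o\right) = \left(-170 + o\right) \left(2 + o\right)$)
$q = 49$ ($q = 7^{2} = 49$)
$b = -9 + 49 i$ ($b = -9 + \sqrt{31 - 32} \cdot 49 = -9 + \sqrt{-1} \cdot 49 = -9 + i 49 = -9 + 49 i \approx -9.0 + 49.0 i$)
$x{\left(-120 \right)} + b = \left(-340 + \left(-120\right)^{2} - -20160\right) - \left(9 - 49 i\right) = \left(-340 + 14400 + 20160\right) - \left(9 - 49 i\right) = 34220 - \left(9 - 49 i\right) = 34211 + 49 i$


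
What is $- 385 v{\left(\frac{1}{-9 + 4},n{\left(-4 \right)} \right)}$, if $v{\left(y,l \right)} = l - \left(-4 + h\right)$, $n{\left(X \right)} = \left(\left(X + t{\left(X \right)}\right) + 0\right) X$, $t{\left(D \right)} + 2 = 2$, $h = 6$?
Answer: $-5390$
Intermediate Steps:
$t{\left(D \right)} = 0$ ($t{\left(D \right)} = -2 + 2 = 0$)
$n{\left(X \right)} = X^{2}$ ($n{\left(X \right)} = \left(\left(X + 0\right) + 0\right) X = \left(X + 0\right) X = X X = X^{2}$)
$v{\left(y,l \right)} = -2 + l$ ($v{\left(y,l \right)} = l + \left(4 - 6\right) = l - 2 = -2 + l$)
$- 385 v{\left(\frac{1}{-9 + 4},n{\left(-4 \right)} \right)} = - 385 \left(-2 + \left(-4\right)^{2}\right) = - 385 \left(-2 + 16\right) = \left(-385\right) 14 = -5390$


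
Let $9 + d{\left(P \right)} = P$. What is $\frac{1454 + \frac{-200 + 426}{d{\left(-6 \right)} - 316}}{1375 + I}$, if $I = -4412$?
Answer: $- \frac{481048}{1005247} \approx -0.47854$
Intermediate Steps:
$d{\left(P \right)} = -9 + P$
$\frac{1454 + \frac{-200 + 426}{d{\left(-6 \right)} - 316}}{1375 + I} = \frac{1454 + \frac{-200 + 426}{\left(-9 - 6\right) - 316}}{1375 - 4412} = \frac{1454 + \frac{226}{-15 - 316}}{-3037} = \left(1454 + \frac{226}{-331}\right) \left(- \frac{1}{3037}\right) = \left(1454 + 226 \left(- \frac{1}{331}\right)\right) \left(- \frac{1}{3037}\right) = \left(1454 - \frac{226}{331}\right) \left(- \frac{1}{3037}\right) = \frac{481048}{331} \left(- \frac{1}{3037}\right) = - \frac{481048}{1005247}$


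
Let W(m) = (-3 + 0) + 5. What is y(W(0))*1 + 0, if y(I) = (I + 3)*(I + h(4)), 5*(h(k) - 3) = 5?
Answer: 30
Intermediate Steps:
h(k) = 4 (h(k) = 3 + (1/5)*5 = 3 + 1 = 4)
W(m) = 2 (W(m) = -3 + 5 = 2)
y(I) = (3 + I)*(4 + I) (y(I) = (I + 3)*(I + 4) = (3 + I)*(4 + I))
y(W(0))*1 + 0 = (12 + 2**2 + 7*2)*1 + 0 = (12 + 4 + 14)*1 + 0 = 30*1 + 0 = 30 + 0 = 30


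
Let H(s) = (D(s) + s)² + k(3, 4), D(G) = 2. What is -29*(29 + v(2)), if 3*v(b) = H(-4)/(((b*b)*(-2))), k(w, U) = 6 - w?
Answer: -19981/24 ≈ -832.54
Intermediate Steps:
H(s) = 3 + (2 + s)² (H(s) = (2 + s)² + (6 - 1*3) = (2 + s)² + (6 - 3) = (2 + s)² + 3 = 3 + (2 + s)²)
v(b) = -7/(6*b²) (v(b) = ((3 + (2 - 4)²)/(((b*b)*(-2))))/3 = ((3 + (-2)²)/((b²*(-2))))/3 = ((3 + 4)/((-2*b²)))/3 = (7*(-1/(2*b²)))/3 = (-7/(2*b²))/3 = -7/(6*b²))
-29*(29 + v(2)) = -29*(29 - 7/6/2²) = -29*(29 - 7/6*¼) = -29*(29 - 7/24) = -29*689/24 = -19981/24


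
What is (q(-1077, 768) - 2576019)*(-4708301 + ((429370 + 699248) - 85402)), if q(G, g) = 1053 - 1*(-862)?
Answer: 9434309958840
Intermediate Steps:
q(G, g) = 1915 (q(G, g) = 1053 + 862 = 1915)
(q(-1077, 768) - 2576019)*(-4708301 + ((429370 + 699248) - 85402)) = (1915 - 2576019)*(-4708301 + ((429370 + 699248) - 85402)) = -2574104*(-4708301 + (1128618 - 85402)) = -2574104*(-4708301 + 1043216) = -2574104*(-3665085) = 9434309958840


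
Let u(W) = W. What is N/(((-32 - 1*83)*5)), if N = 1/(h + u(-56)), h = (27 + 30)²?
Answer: -1/1835975 ≈ -5.4467e-7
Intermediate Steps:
h = 3249 (h = 57² = 3249)
N = 1/3193 (N = 1/(3249 - 56) = 1/3193 ≈ 0.00031319)
N/(((-32 - 1*83)*5)) = 1/(3193*(((-32 - 1*83)*5))) = 1/(3193*(((-32 - 83)*5))) = 1/(3193*((-115*5))) = (1/3193)/(-575) = (1/3193)*(-1/575) = -1/1835975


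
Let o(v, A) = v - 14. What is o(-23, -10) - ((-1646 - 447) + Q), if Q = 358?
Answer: 1698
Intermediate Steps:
o(v, A) = -14 + v
o(-23, -10) - ((-1646 - 447) + Q) = (-14 - 23) - ((-1646 - 447) + 358) = -37 - (-2093 + 358) = -37 - 1*(-1735) = -37 + 1735 = 1698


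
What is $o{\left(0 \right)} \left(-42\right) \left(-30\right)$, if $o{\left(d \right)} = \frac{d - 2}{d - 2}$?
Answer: $1260$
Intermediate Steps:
$o{\left(d \right)} = 1$ ($o{\left(d \right)} = \frac{-2 + d}{-2 + d} = 1$)
$o{\left(0 \right)} \left(-42\right) \left(-30\right) = 1 \left(-42\right) \left(-30\right) = \left(-42\right) \left(-30\right) = 1260$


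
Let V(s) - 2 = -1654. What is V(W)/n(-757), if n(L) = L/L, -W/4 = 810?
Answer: -1652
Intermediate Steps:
W = -3240 (W = -4*810 = -3240)
n(L) = 1
V(s) = -1652 (V(s) = 2 - 1654 = -1652)
V(W)/n(-757) = -1652/1 = -1652*1 = -1652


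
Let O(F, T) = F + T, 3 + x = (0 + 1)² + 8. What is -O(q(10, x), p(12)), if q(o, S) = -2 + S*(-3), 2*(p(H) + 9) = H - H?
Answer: 29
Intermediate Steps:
p(H) = -9 (p(H) = -9 + (H - H)/2 = -9 + (½)*0 = -9 + 0 = -9)
x = 6 (x = -3 + ((0 + 1)² + 8) = -3 + (1² + 8) = -3 + (1 + 8) = -3 + 9 = 6)
q(o, S) = -2 - 3*S
-O(q(10, x), p(12)) = -((-2 - 3*6) - 9) = -((-2 - 18) - 9) = -(-20 - 9) = -1*(-29) = 29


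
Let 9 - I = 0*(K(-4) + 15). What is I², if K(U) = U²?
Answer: 81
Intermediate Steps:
I = 9 (I = 9 - 0*((-4)² + 15) = 9 - 0*(16 + 15) = 9 - 0*31 = 9 - 1*0 = 9 + 0 = 9)
I² = 9² = 81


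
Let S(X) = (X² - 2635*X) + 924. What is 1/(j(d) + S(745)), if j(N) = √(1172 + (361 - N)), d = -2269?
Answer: -703563/990001788037 - √3802/1980003576074 ≈ -7.1070e-7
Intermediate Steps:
S(X) = 924 + X² - 2635*X
j(N) = √(1533 - N)
1/(j(d) + S(745)) = 1/(√(1533 - 1*(-2269)) + (924 + 745² - 2635*745)) = 1/(√(1533 + 2269) + (924 + 555025 - 1963075)) = 1/(√3802 - 1407126) = 1/(-1407126 + √3802)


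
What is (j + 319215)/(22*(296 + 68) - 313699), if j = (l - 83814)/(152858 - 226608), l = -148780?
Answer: -11771169422/11272355625 ≈ -1.0443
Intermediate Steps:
j = 116297/36875 (j = (-148780 - 83814)/(152858 - 226608) = -232594/(-73750) = -232594*(-1/73750) = 116297/36875 ≈ 3.1538)
(j + 319215)/(22*(296 + 68) - 313699) = (116297/36875 + 319215)/(22*(296 + 68) - 313699) = 11771169422/(36875*(22*364 - 313699)) = 11771169422/(36875*(8008 - 313699)) = (11771169422/36875)/(-305691) = (11771169422/36875)*(-1/305691) = -11771169422/11272355625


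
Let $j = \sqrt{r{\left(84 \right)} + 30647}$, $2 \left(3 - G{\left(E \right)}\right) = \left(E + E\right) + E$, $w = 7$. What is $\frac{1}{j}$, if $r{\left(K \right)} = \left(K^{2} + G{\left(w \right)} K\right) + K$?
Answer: $\frac{\sqrt{37157}}{37157} \approx 0.0051878$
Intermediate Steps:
$G{\left(E \right)} = 3 - \frac{3 E}{2}$ ($G{\left(E \right)} = 3 - \frac{\left(E + E\right) + E}{2} = 3 - \frac{2 E + E}{2} = 3 - \frac{3 E}{2}$)
$r{\left(K \right)} = K^{2} - \frac{13 K}{2}$ ($r{\left(K \right)} = \left(K^{2} + \left(3 - \frac{21}{2}\right) K\right) + K = \left(K^{2} - \frac{15 K}{2}\right) + K = K^{2} - \frac{13 K}{2}$)
$j = \sqrt{37157}$ ($j = \sqrt{\frac{1}{2} \cdot 84 \left(-13 + 2 \cdot 84\right) + 30647} = \sqrt{\frac{1}{2} \cdot 84 \left(-13 + 168\right) + 30647} = \sqrt{\frac{1}{2} \cdot 84 \cdot 155 + 30647} = \sqrt{6510 + 30647} = \sqrt{37157} \approx 192.76$)
$\frac{1}{j} = \frac{1}{\sqrt{37157}} = \frac{\sqrt{37157}}{37157}$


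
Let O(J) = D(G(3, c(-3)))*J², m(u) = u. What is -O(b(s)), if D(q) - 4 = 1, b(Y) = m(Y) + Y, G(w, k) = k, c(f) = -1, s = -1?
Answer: -20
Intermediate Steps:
b(Y) = 2*Y (b(Y) = Y + Y = 2*Y)
D(q) = 5 (D(q) = 4 + 1 = 5)
O(J) = 5*J²
-O(b(s)) = -5*(2*(-1))² = -5*(-2)² = -5*4 = -1*20 = -20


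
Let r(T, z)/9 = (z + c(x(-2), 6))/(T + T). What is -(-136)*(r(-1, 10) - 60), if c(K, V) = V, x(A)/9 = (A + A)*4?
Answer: -17952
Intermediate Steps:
x(A) = 72*A (x(A) = 9*((A + A)*4) = 9*((2*A)*4) = 9*(8*A) = 72*A)
r(T, z) = 9*(6 + z)/(2*T) (r(T, z) = 9*((z + 6)/(T + T)) = 9*((6 + z)/((2*T))) = 9*((6 + z)*(1/(2*T))) = 9*((6 + z)/(2*T)) = 9*(6 + z)/(2*T))
-(-136)*(r(-1, 10) - 60) = -(-136)*((9/2)*(6 + 10)/(-1) - 60) = -(-136)*((9/2)*(-1)*16 - 60) = -(-136)*(-72 - 60) = -(-136)*(-132) = -1*17952 = -17952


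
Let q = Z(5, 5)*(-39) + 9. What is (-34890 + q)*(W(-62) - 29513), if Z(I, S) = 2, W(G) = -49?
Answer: 1033457958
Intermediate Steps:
q = -69 (q = 2*(-39) + 9 = -78 + 9 = -69)
(-34890 + q)*(W(-62) - 29513) = (-34890 - 69)*(-49 - 29513) = -34959*(-29562) = 1033457958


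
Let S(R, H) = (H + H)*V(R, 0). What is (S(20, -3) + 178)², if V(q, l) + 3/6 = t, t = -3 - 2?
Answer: 44521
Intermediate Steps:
t = -5
V(q, l) = -11/2 (V(q, l) = -½ - 5 = -11/2)
S(R, H) = -11*H (S(R, H) = (H + H)*(-11/2) = (2*H)*(-11/2) = -11*H)
(S(20, -3) + 178)² = (-11*(-3) + 178)² = (33 + 178)² = 211² = 44521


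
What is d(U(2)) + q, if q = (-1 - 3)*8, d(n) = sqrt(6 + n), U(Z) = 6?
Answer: -32 + 2*sqrt(3) ≈ -28.536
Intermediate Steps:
q = -32 (q = -4*8 = -32)
d(U(2)) + q = sqrt(6 + 6) - 32 = sqrt(12) - 32 = 2*sqrt(3) - 32 = -32 + 2*sqrt(3)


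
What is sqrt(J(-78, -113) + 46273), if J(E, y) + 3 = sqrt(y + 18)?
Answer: sqrt(46270 + I*sqrt(95)) ≈ 215.1 + 0.023*I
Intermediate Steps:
J(E, y) = -3 + sqrt(18 + y) (J(E, y) = -3 + sqrt(y + 18) = -3 + sqrt(18 + y))
sqrt(J(-78, -113) + 46273) = sqrt((-3 + sqrt(18 - 113)) + 46273) = sqrt((-3 + sqrt(-95)) + 46273) = sqrt((-3 + I*sqrt(95)) + 46273) = sqrt(46270 + I*sqrt(95))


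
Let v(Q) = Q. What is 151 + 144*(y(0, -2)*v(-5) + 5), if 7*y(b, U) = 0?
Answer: 871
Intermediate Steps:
y(b, U) = 0 (y(b, U) = (⅐)*0 = 0)
151 + 144*(y(0, -2)*v(-5) + 5) = 151 + 144*(0*(-5) + 5) = 151 + 144*(0 + 5) = 151 + 144*5 = 151 + 720 = 871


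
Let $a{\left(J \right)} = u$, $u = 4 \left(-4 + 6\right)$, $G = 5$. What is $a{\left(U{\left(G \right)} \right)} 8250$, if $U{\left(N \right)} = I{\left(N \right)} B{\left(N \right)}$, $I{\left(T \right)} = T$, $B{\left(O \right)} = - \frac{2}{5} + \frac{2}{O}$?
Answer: $66000$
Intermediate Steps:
$B{\left(O \right)} = - \frac{2}{5} + \frac{2}{O}$ ($B{\left(O \right)} = \left(-2\right) \frac{1}{5} + \frac{2}{O} = - \frac{2}{5} + \frac{2}{O}$)
$U{\left(N \right)} = N \left(- \frac{2}{5} + \frac{2}{N}\right)$
$u = 8$ ($u = 4 \cdot 2 = 8$)
$a{\left(J \right)} = 8$
$a{\left(U{\left(G \right)} \right)} 8250 = 8 \cdot 8250 = 66000$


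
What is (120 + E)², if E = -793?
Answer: 452929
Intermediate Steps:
(120 + E)² = (120 - 793)² = (-673)² = 452929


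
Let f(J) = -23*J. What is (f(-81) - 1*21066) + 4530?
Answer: -14673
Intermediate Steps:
(f(-81) - 1*21066) + 4530 = (-23*(-81) - 1*21066) + 4530 = (1863 - 21066) + 4530 = -19203 + 4530 = -14673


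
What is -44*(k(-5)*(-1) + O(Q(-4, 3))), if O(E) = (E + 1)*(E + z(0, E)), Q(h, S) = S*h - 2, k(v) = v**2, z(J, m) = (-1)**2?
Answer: -6336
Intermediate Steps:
z(J, m) = 1
Q(h, S) = -2 + S*h
O(E) = (1 + E)**2 (O(E) = (E + 1)*(E + 1) = (1 + E)*(1 + E) = (1 + E)**2)
-44*(k(-5)*(-1) + O(Q(-4, 3))) = -44*((-5)**2*(-1) + (1 + (-2 + 3*(-4))**2 + 2*(-2 + 3*(-4)))) = -44*(25*(-1) + (1 + (-2 - 12)**2 + 2*(-2 - 12))) = -44*(-25 + (1 + (-14)**2 + 2*(-14))) = -44*(-25 + (1 + 196 - 28)) = -44*(-25 + 169) = -44*144 = -6336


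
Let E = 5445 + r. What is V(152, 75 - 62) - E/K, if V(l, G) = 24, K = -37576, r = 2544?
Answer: 909813/37576 ≈ 24.213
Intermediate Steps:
E = 7989 (E = 5445 + 2544 = 7989)
V(152, 75 - 62) - E/K = 24 - 7989/(-37576) = 24 - 7989*(-1)/37576 = 24 - 1*(-7989/37576) = 24 + 7989/37576 = 909813/37576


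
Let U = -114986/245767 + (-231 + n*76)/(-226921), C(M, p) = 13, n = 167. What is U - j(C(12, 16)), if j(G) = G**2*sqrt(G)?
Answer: -29155240693/55769693407 - 169*sqrt(13) ≈ -609.86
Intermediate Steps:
j(G) = G**(5/2)
U = -29155240693/55769693407 (U = -114986/245767 + (-231 + 167*76)/(-226921) = -114986*1/245767 + (-231 + 12692)*(-1/226921) = -114986/245767 + 12461*(-1/226921) = -114986/245767 - 12461/226921 = -29155240693/55769693407 ≈ -0.52278)
U - j(C(12, 16)) = -29155240693/55769693407 - 13**(5/2) = -29155240693/55769693407 - 169*sqrt(13)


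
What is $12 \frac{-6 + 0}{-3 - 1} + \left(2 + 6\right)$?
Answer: $26$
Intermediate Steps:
$12 \frac{-6 + 0}{-3 - 1} + \left(2 + 6\right) = 12 \left(- \frac{6}{-4}\right) + 8 = 12 \left(\left(-6\right) \left(- \frac{1}{4}\right)\right) + 8 = 12 \cdot \frac{3}{2} + 8 = 18 + 8 = 26$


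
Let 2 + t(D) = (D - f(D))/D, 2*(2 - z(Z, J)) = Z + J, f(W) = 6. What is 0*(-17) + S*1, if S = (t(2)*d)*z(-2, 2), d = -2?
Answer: 16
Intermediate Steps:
z(Z, J) = 2 - J/2 - Z/2 (z(Z, J) = 2 - (Z + J)/2 = 2 - (J + Z)/2 = 2 + (-J/2 - Z/2) = 2 - J/2 - Z/2)
t(D) = -2 + (-6 + D)/D (t(D) = -2 + (D - 1*6)/D = -2 + (D - 6)/D = -2 + (-6 + D)/D)
S = 16 (S = (((-6 - 1*2)/2)*(-2))*(2 - 1/2*2 - 1/2*(-2)) = (((-6 - 2)/2)*(-2))*(2 - 1 + 1) = (((1/2)*(-8))*(-2))*2 = -4*(-2)*2 = 8*2 = 16)
0*(-17) + S*1 = 0*(-17) + 16*1 = 0 + 16 = 16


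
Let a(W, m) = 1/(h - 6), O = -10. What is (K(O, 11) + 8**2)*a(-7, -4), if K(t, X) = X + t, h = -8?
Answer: -65/14 ≈ -4.6429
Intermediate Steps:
a(W, m) = -1/14 (a(W, m) = 1/(-8 - 6) = 1/(-14) = -1/14)
(K(O, 11) + 8**2)*a(-7, -4) = ((11 - 10) + 8**2)*(-1/14) = (1 + 64)*(-1/14) = 65*(-1/14) = -65/14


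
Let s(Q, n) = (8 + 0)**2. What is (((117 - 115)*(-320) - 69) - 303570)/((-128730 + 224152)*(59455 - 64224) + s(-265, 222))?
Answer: 304279/455067454 ≈ 0.00066865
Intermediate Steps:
s(Q, n) = 64 (s(Q, n) = 8**2 = 64)
(((117 - 115)*(-320) - 69) - 303570)/((-128730 + 224152)*(59455 - 64224) + s(-265, 222)) = (((117 - 115)*(-320) - 69) - 303570)/((-128730 + 224152)*(59455 - 64224) + 64) = ((2*(-320) - 69) - 303570)/(95422*(-4769) + 64) = ((-640 - 69) - 303570)/(-455067518 + 64) = (-709 - 303570)/(-455067454) = -304279*(-1/455067454) = 304279/455067454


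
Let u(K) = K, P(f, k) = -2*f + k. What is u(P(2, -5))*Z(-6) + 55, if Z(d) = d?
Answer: 109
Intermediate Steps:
P(f, k) = k - 2*f
u(P(2, -5))*Z(-6) + 55 = (-5 - 2*2)*(-6) + 55 = (-5 - 4)*(-6) + 55 = -9*(-6) + 55 = 54 + 55 = 109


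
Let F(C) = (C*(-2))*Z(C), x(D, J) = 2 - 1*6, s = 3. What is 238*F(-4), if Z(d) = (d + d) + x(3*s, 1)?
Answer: -22848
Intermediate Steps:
x(D, J) = -4 (x(D, J) = 2 - 6 = -4)
Z(d) = -4 + 2*d (Z(d) = (d + d) - 4 = 2*d - 4 = -4 + 2*d)
F(C) = -2*C*(-4 + 2*C) (F(C) = (C*(-2))*(-4 + 2*C) = (-2*C)*(-4 + 2*C) = -2*C*(-4 + 2*C))
238*F(-4) = 238*(4*(-4)*(2 - 1*(-4))) = 238*(4*(-4)*(2 + 4)) = 238*(4*(-4)*6) = 238*(-96) = -22848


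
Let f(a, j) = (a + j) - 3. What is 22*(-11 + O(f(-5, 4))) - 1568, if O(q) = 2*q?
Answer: -1986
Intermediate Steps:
f(a, j) = -3 + a + j
22*(-11 + O(f(-5, 4))) - 1568 = 22*(-11 + 2*(-3 - 5 + 4)) - 1568 = 22*(-11 + 2*(-4)) - 1568 = 22*(-11 - 8) - 1568 = 22*(-19) - 1568 = -418 - 1568 = -1986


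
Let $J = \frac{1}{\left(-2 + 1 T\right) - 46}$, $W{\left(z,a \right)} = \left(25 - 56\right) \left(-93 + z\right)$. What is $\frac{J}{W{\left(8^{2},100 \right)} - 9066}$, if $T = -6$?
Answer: $\frac{1}{441018} \approx 2.2675 \cdot 10^{-6}$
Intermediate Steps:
$W{\left(z,a \right)} = 2883 - 31 z$ ($W{\left(z,a \right)} = - 31 \left(-93 + z\right) = 2883 - 31 z$)
$J = - \frac{1}{54}$ ($J = \frac{1}{\left(-2 + 1 \left(-6\right)\right) - 46} = \frac{1}{\left(-2 - 6\right) - 46} = \frac{1}{-8 - 46} = \frac{1}{-54} = - \frac{1}{54} \approx -0.018519$)
$\frac{J}{W{\left(8^{2},100 \right)} - 9066} = - \frac{1}{54 \left(\left(2883 - 31 \cdot 8^{2}\right) - 9066\right)} = - \frac{1}{54 \left(\left(2883 - 1984\right) - 9066\right)} = - \frac{1}{54 \left(899 - 9066\right)} = - \frac{1}{54 \left(-8167\right)} = \left(- \frac{1}{54}\right) \left(- \frac{1}{8167}\right) = \frac{1}{441018}$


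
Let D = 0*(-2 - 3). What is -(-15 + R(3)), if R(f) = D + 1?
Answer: 14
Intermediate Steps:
D = 0 (D = 0*(-5) = 0)
R(f) = 1 (R(f) = 0 + 1 = 1)
-(-15 + R(3)) = -(-15 + 1) = -1*(-14) = 14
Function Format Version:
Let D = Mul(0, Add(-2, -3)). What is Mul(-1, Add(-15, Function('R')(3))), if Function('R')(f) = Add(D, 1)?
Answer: 14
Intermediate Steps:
D = 0 (D = Mul(0, -5) = 0)
Function('R')(f) = 1 (Function('R')(f) = Add(0, 1) = 1)
Mul(-1, Add(-15, Function('R')(3))) = Mul(-1, Add(-15, 1)) = Mul(-1, -14) = 14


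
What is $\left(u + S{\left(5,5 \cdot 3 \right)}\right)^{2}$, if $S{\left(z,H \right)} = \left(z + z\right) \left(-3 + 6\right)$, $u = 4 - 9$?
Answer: $625$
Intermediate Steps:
$u = -5$
$S{\left(z,H \right)} = 6 z$ ($S{\left(z,H \right)} = 2 z 3 = 6 z$)
$\left(u + S{\left(5,5 \cdot 3 \right)}\right)^{2} = \left(-5 + 6 \cdot 5\right)^{2} = \left(-5 + 30\right)^{2} = 25^{2} = 625$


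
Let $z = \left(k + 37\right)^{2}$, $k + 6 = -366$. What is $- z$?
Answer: $-112225$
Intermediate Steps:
$k = -372$ ($k = -6 - 366 = -372$)
$z = 112225$ ($z = \left(-372 + 37\right)^{2} = \left(-335\right)^{2} = 112225$)
$- z = \left(-1\right) 112225 = -112225$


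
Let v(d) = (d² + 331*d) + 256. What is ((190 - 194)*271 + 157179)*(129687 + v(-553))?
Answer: 39446611355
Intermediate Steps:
v(d) = 256 + d² + 331*d
((190 - 194)*271 + 157179)*(129687 + v(-553)) = ((190 - 194)*271 + 157179)*(129687 + (256 + (-553)² + 331*(-553))) = (-4*271 + 157179)*(129687 + (256 + 305809 - 183043)) = (-1084 + 157179)*(129687 + 123022) = 156095*252709 = 39446611355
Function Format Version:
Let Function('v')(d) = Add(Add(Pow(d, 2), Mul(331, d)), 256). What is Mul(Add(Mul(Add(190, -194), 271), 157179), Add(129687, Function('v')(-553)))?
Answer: 39446611355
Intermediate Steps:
Function('v')(d) = Add(256, Pow(d, 2), Mul(331, d))
Mul(Add(Mul(Add(190, -194), 271), 157179), Add(129687, Function('v')(-553))) = Mul(Add(Mul(Add(190, -194), 271), 157179), Add(129687, Add(256, Pow(-553, 2), Mul(331, -553)))) = Mul(Add(Mul(-4, 271), 157179), Add(129687, Add(256, 305809, -183043))) = Mul(Add(-1084, 157179), Add(129687, 123022)) = Mul(156095, 252709) = 39446611355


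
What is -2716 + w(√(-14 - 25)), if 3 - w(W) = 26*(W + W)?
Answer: -2713 - 52*I*√39 ≈ -2713.0 - 324.74*I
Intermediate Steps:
w(W) = 3 - 52*W (w(W) = 3 - 26*(W + W) = 3 - 26*2*W = 3 - 52*W)
-2716 + w(√(-14 - 25)) = -2716 + (3 - 52*√(-14 - 25)) = -2716 + (3 - 52*I*√39) = -2713 - 52*I*√39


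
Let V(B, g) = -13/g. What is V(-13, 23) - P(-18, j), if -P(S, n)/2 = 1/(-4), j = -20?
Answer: -49/46 ≈ -1.0652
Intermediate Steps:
P(S, n) = ½ (P(S, n) = -2/(-4) = -2*(-¼) = ½)
V(-13, 23) - P(-18, j) = -13/23 - 1*½ = -13*1/23 - ½ = -13/23 - ½ = -49/46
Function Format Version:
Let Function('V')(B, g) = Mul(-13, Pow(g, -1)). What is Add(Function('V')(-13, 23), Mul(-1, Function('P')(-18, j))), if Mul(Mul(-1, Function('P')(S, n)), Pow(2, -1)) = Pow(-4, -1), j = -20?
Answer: Rational(-49, 46) ≈ -1.0652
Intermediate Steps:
Function('P')(S, n) = Rational(1, 2) (Function('P')(S, n) = Mul(-2, Pow(-4, -1)) = Mul(-2, Rational(-1, 4)) = Rational(1, 2))
Add(Function('V')(-13, 23), Mul(-1, Function('P')(-18, j))) = Add(Mul(-13, Pow(23, -1)), Mul(-1, Rational(1, 2))) = Add(Mul(-13, Rational(1, 23)), Rational(-1, 2)) = Add(Rational(-13, 23), Rational(-1, 2)) = Rational(-49, 46)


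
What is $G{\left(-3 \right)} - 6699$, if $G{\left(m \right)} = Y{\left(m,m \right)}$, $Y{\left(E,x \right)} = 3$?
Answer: $-6696$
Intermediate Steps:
$G{\left(m \right)} = 3$
$G{\left(-3 \right)} - 6699 = 3 - 6699 = -6696$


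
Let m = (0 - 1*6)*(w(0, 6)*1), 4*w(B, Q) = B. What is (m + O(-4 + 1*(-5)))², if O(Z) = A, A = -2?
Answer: 4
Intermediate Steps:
w(B, Q) = B/4
O(Z) = -2
m = 0 (m = (0 - 1*6)*(((¼)*0)*1) = (0 - 6)*(0*1) = -6*0 = 0)
(m + O(-4 + 1*(-5)))² = (0 - 2)² = (-2)² = 4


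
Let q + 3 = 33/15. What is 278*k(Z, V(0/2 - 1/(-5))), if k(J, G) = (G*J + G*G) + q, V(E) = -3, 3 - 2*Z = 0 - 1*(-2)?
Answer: 9313/5 ≈ 1862.6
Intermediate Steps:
Z = ½ (Z = 3/2 - (0 - 1*(-2))/2 = 3/2 - (0 + 2)/2 = 3/2 - ½*2 = 3/2 - 1 = ½ ≈ 0.50000)
q = -⅘ (q = -3 + 33/15 = -3 + 33*(1/15) = -3 + 11/5 = -⅘ ≈ -0.80000)
k(J, G) = -⅘ + G² + G*J (k(J, G) = (G*J + G*G) - ⅘ = (G*J + G²) - ⅘ = (G² + G*J) - ⅘ = -⅘ + G² + G*J)
278*k(Z, V(0/2 - 1/(-5))) = 278*(-⅘ + (-3)² - 3*½) = 278*(-⅘ + 9 - 3/2) = 278*(67/10) = 9313/5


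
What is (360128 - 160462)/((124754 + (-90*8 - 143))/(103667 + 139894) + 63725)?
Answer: 8105141771/2586841436 ≈ 3.1332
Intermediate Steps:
(360128 - 160462)/((124754 + (-90*8 - 143))/(103667 + 139894) + 63725) = 199666/((124754 + (-720 - 143))/243561 + 63725) = 199666/((124754 - 863)*(1/243561) + 63725) = 199666/(123891*(1/243561) + 63725) = 199666/(41297/81187 + 63725) = 199666/(5173682872/81187) = 199666*(81187/5173682872) = 8105141771/2586841436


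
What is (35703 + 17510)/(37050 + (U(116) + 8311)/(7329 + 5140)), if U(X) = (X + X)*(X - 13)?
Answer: 663512897/462008657 ≈ 1.4361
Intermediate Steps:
U(X) = 2*X*(-13 + X) (U(X) = (2*X)*(-13 + X) = 2*X*(-13 + X))
(35703 + 17510)/(37050 + (U(116) + 8311)/(7329 + 5140)) = (35703 + 17510)/(37050 + (2*116*(-13 + 116) + 8311)/(7329 + 5140)) = 53213/(37050 + (2*116*103 + 8311)/12469) = 53213/(37050 + (23896 + 8311)*(1/12469)) = 53213/(37050 + 32207*(1/12469)) = 53213/(37050 + 32207/12469) = 53213/(462008657/12469) = 53213*(12469/462008657) = 663512897/462008657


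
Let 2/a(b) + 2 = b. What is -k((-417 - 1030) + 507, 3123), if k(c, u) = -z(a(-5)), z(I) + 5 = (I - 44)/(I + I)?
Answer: 145/2 ≈ 72.500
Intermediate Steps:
a(b) = 2/(-2 + b)
z(I) = -5 + (-44 + I)/(2*I) (z(I) = -5 + (I - 44)/(I + I) = -5 + (-44 + I)/((2*I)) = -5 + (-44 + I)*(1/(2*I)) = -5 + (-44 + I)/(2*I))
k(c, u) = -145/2 (k(c, u) = -(-9/2 - 22/(2/(-2 - 5))) = -(-9/2 - 22/(2/(-7))) = -(-9/2 - 22/(2*(-⅐))) = -(-9/2 - 22/(-2/7)) = -(-9/2 - 22*(-7/2)) = -(-9/2 + 77) = -1*145/2 = -145/2)
-k((-417 - 1030) + 507, 3123) = -1*(-145/2) = 145/2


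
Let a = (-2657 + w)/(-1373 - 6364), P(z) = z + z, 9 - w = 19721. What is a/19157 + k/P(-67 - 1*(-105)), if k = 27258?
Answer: 2020060005983/5632272942 ≈ 358.66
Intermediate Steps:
w = -19712 (w = 9 - 1*19721 = 9 - 19721 = -19712)
P(z) = 2*z
a = 22369/7737 (a = (-2657 - 19712)/(-1373 - 6364) = -22369/(-7737) = -22369*(-1/7737) = 22369/7737 ≈ 2.8912)
a/19157 + k/P(-67 - 1*(-105)) = (22369/7737)/19157 + 27258/((2*(-67 - 1*(-105)))) = (22369/7737)*(1/19157) + 27258/((2*(-67 + 105))) = 22369/148217709 + 27258/((2*38)) = 22369/148217709 + 27258/76 = 22369/148217709 + 27258*(1/76) = 22369/148217709 + 13629/38 = 2020060005983/5632272942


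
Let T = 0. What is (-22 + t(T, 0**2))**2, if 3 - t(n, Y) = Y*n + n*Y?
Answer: 361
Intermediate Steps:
t(n, Y) = 3 - 2*Y*n (t(n, Y) = 3 - (Y*n + n*Y) = 3 - (Y*n + Y*n) = 3 - 2*Y*n)
(-22 + t(T, 0**2))**2 = (-22 + (3 - 2*0**2*0))**2 = (-22 + (3 - 2*0*0))**2 = (-22 + (3 + 0))**2 = (-22 + 3)**2 = (-19)**2 = 361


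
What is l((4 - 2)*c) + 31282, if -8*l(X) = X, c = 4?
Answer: 31281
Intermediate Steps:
l(X) = -X/8
l((4 - 2)*c) + 31282 = -(4 - 2)*4/8 + 31282 = -4/4 + 31282 = -⅛*8 + 31282 = -1 + 31282 = 31281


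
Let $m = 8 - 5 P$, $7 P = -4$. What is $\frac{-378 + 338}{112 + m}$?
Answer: $- \frac{14}{43} \approx -0.32558$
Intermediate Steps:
$P = - \frac{4}{7}$ ($P = \frac{1}{7} \left(-4\right) = - \frac{4}{7} \approx -0.57143$)
$m = \frac{76}{7}$ ($m = 8 - - \frac{20}{7} = 8 + \frac{20}{7} = \frac{76}{7} \approx 10.857$)
$\frac{-378 + 338}{112 + m} = \frac{-378 + 338}{112 + \frac{76}{7}} = - \frac{40}{\frac{860}{7}} = \left(-40\right) \frac{7}{860} = - \frac{14}{43}$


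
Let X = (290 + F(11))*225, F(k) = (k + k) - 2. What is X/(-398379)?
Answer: -23250/132793 ≈ -0.17508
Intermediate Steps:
F(k) = -2 + 2*k (F(k) = 2*k - 2 = -2 + 2*k)
X = 69750 (X = (290 + (-2 + 2*11))*225 = (290 + (-2 + 22))*225 = (290 + 20)*225 = 310*225 = 69750)
X/(-398379) = 69750/(-398379) = 69750*(-1/398379) = -23250/132793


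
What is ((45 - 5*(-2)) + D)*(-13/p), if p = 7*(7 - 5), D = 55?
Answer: -715/7 ≈ -102.14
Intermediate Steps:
p = 14 (p = 7*2 = 14)
((45 - 5*(-2)) + D)*(-13/p) = ((45 - 5*(-2)) + 55)*(-13/14) = ((45 + 10) + 55)*(-13*1/14) = (55 + 55)*(-13/14) = 110*(-13/14) = -715/7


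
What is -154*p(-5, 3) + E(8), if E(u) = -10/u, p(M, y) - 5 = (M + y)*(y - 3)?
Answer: -3085/4 ≈ -771.25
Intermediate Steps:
p(M, y) = 5 + (-3 + y)*(M + y) (p(M, y) = 5 + (M + y)*(y - 3) = 5 + (M + y)*(-3 + y) = 5 + (-3 + y)*(M + y))
-154*p(-5, 3) + E(8) = -154*(5 + 3² - 3*(-5) - 3*3 - 5*3) - 10/8 = -154*(5 + 9 + 15 - 9 - 15) - 10*⅛ = -154*5 - 5/4 = -770 - 5/4 = -3085/4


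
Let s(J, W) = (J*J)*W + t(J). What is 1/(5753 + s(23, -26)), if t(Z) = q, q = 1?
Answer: -1/8000 ≈ -0.00012500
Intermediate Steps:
t(Z) = 1
s(J, W) = 1 + W*J² (s(J, W) = (J*J)*W + 1 = J²*W + 1 = W*J² + 1 = 1 + W*J²)
1/(5753 + s(23, -26)) = 1/(5753 + (1 - 26*23²)) = 1/(5753 + (1 - 26*529)) = 1/(5753 + (1 - 13754)) = 1/(5753 - 13753) = 1/(-8000) = -1/8000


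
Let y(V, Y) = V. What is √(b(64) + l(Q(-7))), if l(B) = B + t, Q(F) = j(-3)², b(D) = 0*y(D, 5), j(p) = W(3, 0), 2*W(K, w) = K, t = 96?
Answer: √393/2 ≈ 9.9121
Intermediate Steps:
W(K, w) = K/2
j(p) = 3/2 (j(p) = (½)*3 = 3/2)
b(D) = 0 (b(D) = 0*D = 0)
Q(F) = 9/4 (Q(F) = (3/2)² = 9/4)
l(B) = 96 + B (l(B) = B + 96 = 96 + B)
√(b(64) + l(Q(-7))) = √(0 + (96 + 9/4)) = √(0 + 393/4) = √(393/4) = √393/2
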